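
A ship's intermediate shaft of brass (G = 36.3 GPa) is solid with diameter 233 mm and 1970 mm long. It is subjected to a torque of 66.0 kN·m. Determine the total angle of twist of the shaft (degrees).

J = πd⁴/32 = π(0.233)⁴/32 = 2.894×10^-4 m⁴.
θ = T·L/(G·J) = 66000 × 1.97 / (36.3×10⁹ × 2.894×10^-4) = 0.01238 rad.

0.709°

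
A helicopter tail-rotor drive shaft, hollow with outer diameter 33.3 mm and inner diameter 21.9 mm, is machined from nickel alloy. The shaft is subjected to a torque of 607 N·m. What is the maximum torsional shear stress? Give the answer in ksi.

J = π(d_o⁴ − d_i⁴)/32 = π(0.0333⁴ − 0.0219⁴)/32 = 9.814×10^-8 m⁴.
τ_max = T·r/J = 607.0 × 0.0166 / 9.814×10^-8 = 1.030×10^8 Pa.

14.9 ksi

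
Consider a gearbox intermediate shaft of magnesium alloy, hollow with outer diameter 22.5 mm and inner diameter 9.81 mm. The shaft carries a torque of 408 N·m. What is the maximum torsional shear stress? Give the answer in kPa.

J = π(d_o⁴ − d_i⁴)/32 = π(0.0225⁴ − 0.00981⁴)/32 = 2.425×10^-8 m⁴.
τ_max = T·r/J = 408.0 × 0.0112 / 2.425×10^-8 = 1.893×10^8 Pa.

189000 kPa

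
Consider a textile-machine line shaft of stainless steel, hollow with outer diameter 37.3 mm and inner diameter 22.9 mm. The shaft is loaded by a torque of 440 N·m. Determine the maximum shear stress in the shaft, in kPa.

J = π(d_o⁴ − d_i⁴)/32 = π(0.0373⁴ − 0.0229⁴)/32 = 1.630×10^-7 m⁴.
τ_max = T·r/J = 440.0 × 0.0186 / 1.630×10^-7 = 5.033×10^7 Pa.

50300 kPa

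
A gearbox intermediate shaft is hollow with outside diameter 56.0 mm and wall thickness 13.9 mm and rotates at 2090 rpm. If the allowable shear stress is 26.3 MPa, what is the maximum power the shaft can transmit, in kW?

J = π(d_o⁴ − d_i⁴)/32 = π(0.0560⁴ − 0.0282⁴)/32 = 9.034×10^-7 m⁴.
T_max = τ_allow·J/r = 2.63×10^7 × 9.034×10^-7 / 0.0280 = 848.6 N·m.
ω = 2π·2090/60 = 218.9 rad/s, so P_max = T_max·ω = 1.857×10^5 W.

186 kW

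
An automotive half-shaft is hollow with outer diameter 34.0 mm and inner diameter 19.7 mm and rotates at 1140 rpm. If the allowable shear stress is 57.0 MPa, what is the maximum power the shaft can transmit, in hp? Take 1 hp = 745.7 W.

J = π(d_o⁴ − d_i⁴)/32 = π(0.0340⁴ − 0.0197⁴)/32 = 1.164×10^-7 m⁴.
T_max = τ_allow·J/r = 5.70×10^7 × 1.164×10^-7 / 0.0170 = 390.3 N·m.
ω = 2π·1140/60 = 119.4 rad/s, so P_max = T_max·ω = 4.660×10^4 W.

62.5 hp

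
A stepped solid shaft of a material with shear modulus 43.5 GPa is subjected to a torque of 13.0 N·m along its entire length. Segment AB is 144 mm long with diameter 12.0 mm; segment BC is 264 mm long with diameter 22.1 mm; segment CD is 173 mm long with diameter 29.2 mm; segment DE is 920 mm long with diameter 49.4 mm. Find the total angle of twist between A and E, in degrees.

1.47°

J_AB = π(0.0120)⁴/32 = 2.04×10^-9 m⁴; J_BC = π(0.0221)⁴/32 = 2.34×10^-8 m⁴; J_CD = π(0.0292)⁴/32 = 7.14×10^-8 m⁴; J_DE = π(0.0494)⁴/32 = 5.85×10^-7 m⁴.
θ = (T/G)·Σ L_i/J_i = (13.00/43.5×10⁹)·(0.144/2.04×10^-9 + 0.264/2.34×10^-8 + 0.173/7.14×10^-8 + 0.920/5.85×10^-7) = 0.02570 rad.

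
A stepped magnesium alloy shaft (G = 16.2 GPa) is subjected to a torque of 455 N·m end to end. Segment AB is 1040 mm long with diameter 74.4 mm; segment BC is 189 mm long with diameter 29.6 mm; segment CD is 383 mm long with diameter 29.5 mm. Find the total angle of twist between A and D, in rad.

0.225 rad

J_AB = π(0.0744)⁴/32 = 3.01×10^-6 m⁴; J_BC = π(0.0296)⁴/32 = 7.54×10^-8 m⁴; J_CD = π(0.0295)⁴/32 = 7.44×10^-8 m⁴.
θ = (T/G)·Σ L_i/J_i = (455.0/16.2×10⁹)·(1.04/3.01×10^-6 + 0.189/7.54×10^-8 + 0.383/7.44×10^-8) = 0.2248 rad.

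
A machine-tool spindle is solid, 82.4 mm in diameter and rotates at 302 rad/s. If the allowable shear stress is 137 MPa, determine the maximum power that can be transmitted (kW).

J = πd⁴/32 = π(0.0824)⁴/32 = 4.526×10^-6 m⁴.
T_max = τ_allow·J/r = 1.37×10^8 × 4.526×10^-6 / 0.0412 = 15050 N·m.
ω = 302 rad/s, so P_max = T_max·ω = 4.545×10^6 W.

4550 kW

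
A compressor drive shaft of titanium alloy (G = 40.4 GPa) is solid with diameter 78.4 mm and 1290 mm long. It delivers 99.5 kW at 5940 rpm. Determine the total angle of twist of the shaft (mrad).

1.38 mrad

ω = 2π·5940/60 = 622.0 rad/s, so T = P/ω = 99.5×10³ / 622.0 = 160.0 N·m.
J = πd⁴/32 = π(0.0784)⁴/32 = 3.709×10^-6 m⁴.
θ = T·L/(G·J) = 160.0 × 1.29 / (40.4×10⁹ × 3.709×10^-6) = 1.377×10^-3 rad.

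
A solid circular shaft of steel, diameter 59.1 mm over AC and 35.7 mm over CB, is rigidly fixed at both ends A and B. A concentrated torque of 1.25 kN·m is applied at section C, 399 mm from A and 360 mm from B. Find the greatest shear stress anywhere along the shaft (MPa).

26.9 MPa

Compatibility: T_A·a/J_AC = T_B·b/J_CB with T_A + T_B = T₀.
J_AC = 1.20×10^-6 m⁴, J_CB = 1.59×10^-7 m⁴, so T_A = T₀·(J_AC/a)/((J_AC/a)+(J_CB/b)) = 1089 N·m, T_B = 160.7 N·m.
τ in each portion: τ_AC = 2.69×10^7 Pa, τ_CB = 1.80×10^7 Pa; maximum is in AC.
τ_max = T_AC·r/J = 1089·0.0295/1.20×10^-6 = 2.687×10^7 Pa.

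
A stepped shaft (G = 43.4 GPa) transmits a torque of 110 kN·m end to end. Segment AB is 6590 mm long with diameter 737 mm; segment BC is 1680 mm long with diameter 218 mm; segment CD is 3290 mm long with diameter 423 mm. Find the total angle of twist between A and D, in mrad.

22.4 mrad

J_AB = π(0.737)⁴/32 = 0.0290 m⁴; J_BC = π(0.218)⁴/32 = 2.22×10^-4 m⁴; J_CD = π(0.423)⁴/32 = 3.14×10^-3 m⁴.
θ = (T/G)·Σ L_i/J_i = (110000/43.4×10⁹)·(6.59/0.0290 + 1.68/2.22×10^-4 + 3.29/3.14×10^-3) = 0.02243 rad.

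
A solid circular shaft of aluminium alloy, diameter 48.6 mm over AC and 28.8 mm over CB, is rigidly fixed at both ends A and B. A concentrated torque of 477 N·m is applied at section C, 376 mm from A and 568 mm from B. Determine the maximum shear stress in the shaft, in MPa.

19.6 MPa

Compatibility: T_A·a/J_AC = T_B·b/J_CB with T_A + T_B = T₀.
J_AC = 5.48×10^-7 m⁴, J_CB = 6.75×10^-8 m⁴, so T_A = T₀·(J_AC/a)/((J_AC/a)+(J_CB/b)) = 441.0 N·m, T_B = 36.00 N·m.
τ in each portion: τ_AC = 1.96×10^7 Pa, τ_CB = 7.68×10^6 Pa; maximum is in AC.
τ_max = T_AC·r/J = 441.0·0.0243/5.48×10^-7 = 1.957×10^7 Pa.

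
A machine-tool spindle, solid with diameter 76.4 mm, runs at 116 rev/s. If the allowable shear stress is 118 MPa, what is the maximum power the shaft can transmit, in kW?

7530 kW

J = πd⁴/32 = π(0.0764)⁴/32 = 3.345×10^-6 m⁴.
T_max = τ_allow·J/r = 1.18×10^8 × 3.345×10^-6 / 0.0382 = 10330 N·m.
ω = 2π·116 = 728.8 rad/s, so P_max = T_max·ω = 7.531×10^6 W.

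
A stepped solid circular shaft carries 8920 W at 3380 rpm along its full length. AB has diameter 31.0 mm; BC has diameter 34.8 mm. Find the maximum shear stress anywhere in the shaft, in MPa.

4.31 MPa

ω = 2π·3380/60 = 354.0 rad/s, so T = P/ω = 8920 / 354.0 = 25.20 N·m.
Under the same torque, τ_max = 16T/(πd³) is largest where d is smallest — segment AB (d = 31.0 mm).
τ_max = 16·25.20/(π·(0.0310)³) = 4.308×10^6 Pa.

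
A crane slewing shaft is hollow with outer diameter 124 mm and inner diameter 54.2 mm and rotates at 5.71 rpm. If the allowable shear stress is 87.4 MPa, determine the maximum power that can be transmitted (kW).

18.9 kW

J = π(d_o⁴ − d_i⁴)/32 = π(0.124⁴ − 0.0542⁴)/32 = 2.236×10^-5 m⁴.
T_max = τ_allow·J/r = 8.74×10^7 × 2.236×10^-5 / 0.0620 = 31530 N·m.
ω = 2π·5.71/60 = 0.5979 rad/s, so P_max = T_max·ω = 1.885×10^4 W.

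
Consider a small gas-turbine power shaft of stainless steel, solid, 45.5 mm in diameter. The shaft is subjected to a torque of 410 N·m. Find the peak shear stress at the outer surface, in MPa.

22.2 MPa

J = πd⁴/32 = π(0.0455)⁴/32 = 4.208×10^-7 m⁴.
τ_max = T·r/J = 410.0 × 0.0227 / 4.208×10^-7 = 2.217×10^7 Pa.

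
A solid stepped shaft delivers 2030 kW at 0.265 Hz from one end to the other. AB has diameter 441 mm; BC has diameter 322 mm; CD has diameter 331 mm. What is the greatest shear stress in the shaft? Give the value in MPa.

ω = 2π·0.265 = 1.665 rad/s, so T = P/ω = 2030×10³ / 1.665 = 1.219e6 N·m.
Under the same torque, τ_max = 16T/(πd³) is largest where d is smallest — segment BC (d = 322 mm).
τ_max = 16·1.219e6/(π·(0.322)³) = 1.860×10^8 Pa.

186 MPa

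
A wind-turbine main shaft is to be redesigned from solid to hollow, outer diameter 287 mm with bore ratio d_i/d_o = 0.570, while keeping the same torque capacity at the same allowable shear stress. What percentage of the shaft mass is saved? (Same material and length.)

Equal τ_max and T ⇒ the solid shaft needs d_s³ = d_o³(1−k⁴), so d_s = 287·(1−0.570⁴)^(1/3) = 276.5 mm.
Area ratio A_h/A_s = d_o²(1−k²)/d_s² = (1−k²)/(1−k⁴)^(2/3) = 0.7272.
Mass saving = 1 − 0.7272 = 27.3 %.

27.3 %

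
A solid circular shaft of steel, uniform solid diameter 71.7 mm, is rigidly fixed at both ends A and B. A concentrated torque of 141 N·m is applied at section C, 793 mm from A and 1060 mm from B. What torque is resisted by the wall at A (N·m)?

80.7 N·m

With uniform GJ and both ends fixed, compatibility θ_AC = θ_CB gives T_A·a = T_B·b, together with T_A + T_B = T₀.
T_A = T₀·b/(a+b) = 141.0·1060/1853 = 80.66 N·m; T_B = 60.34 N·m.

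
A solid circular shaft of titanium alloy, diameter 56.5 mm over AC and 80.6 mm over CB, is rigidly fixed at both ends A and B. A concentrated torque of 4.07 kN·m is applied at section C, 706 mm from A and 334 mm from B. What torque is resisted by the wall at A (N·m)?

417 N·m

Compatibility: T_A·a/J_AC = T_B·b/J_CB with T_A + T_B = T₀.
J_AC = 1.00×10^-6 m⁴, J_CB = 4.14×10^-6 m⁴, so T_A = T₀·(J_AC/a)/((J_AC/a)+(J_CB/b)) = 417.3 N·m, T_B = 3653 N·m.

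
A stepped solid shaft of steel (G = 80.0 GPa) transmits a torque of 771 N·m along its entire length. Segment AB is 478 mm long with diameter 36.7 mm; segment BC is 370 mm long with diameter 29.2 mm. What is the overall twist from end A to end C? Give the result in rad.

J_AB = π(0.0367)⁴/32 = 1.78×10^-7 m⁴; J_BC = π(0.0292)⁴/32 = 7.14×10^-8 m⁴.
θ = (T/G)·Σ L_i/J_i = (771.0/80.0×10⁹)·(0.478/1.78×10^-7 + 0.370/7.14×10^-8) = 0.07583 rad.

0.0758 rad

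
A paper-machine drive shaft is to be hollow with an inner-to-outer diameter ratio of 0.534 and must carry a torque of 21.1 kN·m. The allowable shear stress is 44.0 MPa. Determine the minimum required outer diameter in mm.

For a hollow shaft with d_i/d_o = 0.534: τ_max = 16T/(π d_o³ (1−k⁴)), so d_o = [16T/(π τ_allow (1−k⁴))]^(1/3) = [16·21100/(π·4.40×10^7·0.9187)]^(1/3) = 0.1385 m.

139 mm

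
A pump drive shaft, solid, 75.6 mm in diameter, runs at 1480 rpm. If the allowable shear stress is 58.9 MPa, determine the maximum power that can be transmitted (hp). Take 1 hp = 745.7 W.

1040 hp

J = πd⁴/32 = π(0.0756)⁴/32 = 3.207×10^-6 m⁴.
T_max = τ_allow·J/r = 5.89×10^7 × 3.207×10^-6 / 0.0378 = 4997 N·m.
ω = 2π·1480/60 = 155.0 rad/s, so P_max = T_max·ω = 7.745×10^5 W.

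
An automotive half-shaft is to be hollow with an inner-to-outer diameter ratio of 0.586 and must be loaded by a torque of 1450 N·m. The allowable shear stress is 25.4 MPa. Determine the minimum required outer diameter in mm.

69.1 mm

For a hollow shaft with d_i/d_o = 0.586: τ_max = 16T/(π d_o³ (1−k⁴)), so d_o = [16T/(π τ_allow (1−k⁴))]^(1/3) = [16·1450/(π·2.54×10^7·0.8821)]^(1/3) = 0.06908 m.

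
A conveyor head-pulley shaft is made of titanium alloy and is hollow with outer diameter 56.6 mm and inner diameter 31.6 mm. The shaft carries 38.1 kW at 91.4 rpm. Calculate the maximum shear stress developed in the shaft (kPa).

124000 kPa

ω = 2π·91.4/60 = 9.571 rad/s, so T = P/ω = 38.1×10³ / 9.571 = 3981 N·m.
J = π(d_o⁴ − d_i⁴)/32 = π(0.0566⁴ − 0.0316⁴)/32 = 9.097×10^-7 m⁴.
τ_max = T·r/J = 3981 × 0.0283 / 9.097×10^-7 = 1.238×10^8 Pa.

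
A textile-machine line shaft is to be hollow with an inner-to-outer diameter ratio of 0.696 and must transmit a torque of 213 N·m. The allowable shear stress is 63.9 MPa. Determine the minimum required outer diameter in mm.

For a hollow shaft with d_i/d_o = 0.696: τ_max = 16T/(π d_o³ (1−k⁴)), so d_o = [16T/(π τ_allow (1−k⁴))]^(1/3) = [16·213.0/(π·6.39×10^7·0.7653)]^(1/3) = 0.02810 m.

28.1 mm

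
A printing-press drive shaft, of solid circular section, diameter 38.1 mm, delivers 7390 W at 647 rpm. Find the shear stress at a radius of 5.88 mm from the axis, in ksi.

0.450 ksi

ω = 2π·647/60 = 67.75 rad/s, so T = P/ω = 7390 / 67.75 = 109.1 N·m.
J = πd⁴/32 = π(0.0381)⁴/32 = 2.069×10^-7 m⁴.
Shear stress varies linearly with radius: τ = T·r/J = 109.1 × 0.00588 / 2.069×10^-7 = 3.100×10^6 Pa.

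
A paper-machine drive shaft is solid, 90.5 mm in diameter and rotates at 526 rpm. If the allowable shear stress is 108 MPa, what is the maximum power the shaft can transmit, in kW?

J = πd⁴/32 = π(0.0905)⁴/32 = 6.586×10^-6 m⁴.
T_max = τ_allow·J/r = 1.08×10^8 × 6.586×10^-6 / 0.0452 = 15720 N·m.
ω = 2π·526/60 = 55.08 rad/s, so P_max = T_max·ω = 8.658×10^5 W.

866 kW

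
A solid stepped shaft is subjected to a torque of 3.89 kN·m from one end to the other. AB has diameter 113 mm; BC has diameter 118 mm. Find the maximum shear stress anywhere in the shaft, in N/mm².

Under the same torque, τ_max = 16T/(πd³) is largest where d is smallest — segment AB (d = 113 mm).
τ_max = 16·3890/(π·(0.113)³) = 1.373×10^7 Pa.

13.7 N/mm²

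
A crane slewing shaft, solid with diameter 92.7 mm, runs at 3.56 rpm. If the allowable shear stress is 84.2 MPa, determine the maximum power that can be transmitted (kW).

4.91 kW

J = πd⁴/32 = π(0.0927)⁴/32 = 7.250×10^-6 m⁴.
T_max = τ_allow·J/r = 8.42×10^7 × 7.250×10^-6 / 0.0464 = 13170 N·m.
ω = 2π·3.56/60 = 0.3728 rad/s, so P_max = T_max·ω = 4910 W.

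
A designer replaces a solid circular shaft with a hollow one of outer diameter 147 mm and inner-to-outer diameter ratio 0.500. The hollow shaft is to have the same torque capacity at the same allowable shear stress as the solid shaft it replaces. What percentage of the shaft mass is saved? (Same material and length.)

Equal τ_max and T ⇒ the solid shaft needs d_s³ = d_o³(1−k⁴), so d_s = 147·(1−0.500⁴)^(1/3) = 143.9 mm.
Area ratio A_h/A_s = d_o²(1−k²)/d_s² = (1−k²)/(1−k⁴)^(2/3) = 0.7830.
Mass saving = 1 − 0.7830 = 21.7 %.

21.7 %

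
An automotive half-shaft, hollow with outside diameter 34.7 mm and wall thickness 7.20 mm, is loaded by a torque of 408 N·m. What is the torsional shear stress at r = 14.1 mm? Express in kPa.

J = π(d_o⁴ − d_i⁴)/32 = π(0.0347⁴ − 0.0203⁴)/32 = 1.257×10^-7 m⁴.
Shear stress varies linearly with radius: τ = T·r/J = 408.0 × 0.0141 / 1.257×10^-7 = 4.578×10^7 Pa.

45800 kPa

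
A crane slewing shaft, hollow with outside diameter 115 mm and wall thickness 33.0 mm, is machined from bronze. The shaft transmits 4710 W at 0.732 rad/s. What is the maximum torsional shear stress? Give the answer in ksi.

ω = 0.732 rad/s, so T = P/ω = 4710 / 0.7320 = 6434 N·m.
J = π(d_o⁴ − d_i⁴)/32 = π(0.115⁴ − 0.0490⁴)/32 = 1.660×10^-5 m⁴.
τ_max = T·r/J = 6434 × 0.0575 / 1.660×10^-5 = 2.228×10^7 Pa.

3.23 ksi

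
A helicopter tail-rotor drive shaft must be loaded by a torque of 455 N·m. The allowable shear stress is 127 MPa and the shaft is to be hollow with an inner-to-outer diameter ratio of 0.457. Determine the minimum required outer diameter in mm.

26.7 mm

For a hollow shaft with d_i/d_o = 0.457: τ_max = 16T/(π d_o³ (1−k⁴)), so d_o = [16T/(π τ_allow (1−k⁴))]^(1/3) = [16·455.0/(π·1.27×10^8·0.9564)]^(1/3) = 0.02672 m.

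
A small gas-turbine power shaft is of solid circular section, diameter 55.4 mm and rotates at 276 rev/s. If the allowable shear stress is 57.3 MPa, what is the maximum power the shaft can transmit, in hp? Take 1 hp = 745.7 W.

J = πd⁴/32 = π(0.0554)⁴/32 = 9.248×10^-7 m⁴.
T_max = τ_allow·J/r = 5.73×10^7 × 9.248×10^-7 / 0.0277 = 1913 N·m.
ω = 2π·276 = 1734 rad/s, so P_max = T_max·ω = 3.317×10^6 W.

4450 hp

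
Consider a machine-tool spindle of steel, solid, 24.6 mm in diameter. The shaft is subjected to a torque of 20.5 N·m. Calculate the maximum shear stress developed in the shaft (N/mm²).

J = πd⁴/32 = π(0.0246)⁴/32 = 3.595×10^-8 m⁴.
τ_max = T·r/J = 20.50 × 0.0123 / 3.595×10^-8 = 7.013×10^6 Pa.

7.01 N/mm²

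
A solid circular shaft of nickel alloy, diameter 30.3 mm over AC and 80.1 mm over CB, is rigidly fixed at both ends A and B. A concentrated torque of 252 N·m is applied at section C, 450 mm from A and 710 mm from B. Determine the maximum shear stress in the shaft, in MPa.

2.42 MPa

Compatibility: T_A·a/J_AC = T_B·b/J_CB with T_A + T_B = T₀.
J_AC = 8.28×10^-8 m⁴, J_CB = 4.04×10^-6 m⁴, so T_A = T₀·(J_AC/a)/((J_AC/a)+(J_CB/b)) = 7.886 N·m, T_B = 244.1 N·m.
τ in each portion: τ_AC = 1.44×10^6 Pa, τ_CB = 2.42×10^6 Pa; maximum is in CB.
τ_max = T_CB·r/J = 244.1·0.0400/4.04×10^-6 = 2.419×10^6 Pa.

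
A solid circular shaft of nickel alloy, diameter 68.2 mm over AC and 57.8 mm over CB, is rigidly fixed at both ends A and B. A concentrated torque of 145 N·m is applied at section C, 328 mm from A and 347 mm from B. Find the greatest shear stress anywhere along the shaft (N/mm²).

1.56 N/mm²

Compatibility: T_A·a/J_AC = T_B·b/J_CB with T_A + T_B = T₀.
J_AC = 2.12×10^-6 m⁴, J_CB = 1.10×10^-6 m⁴, so T_A = T₀·(J_AC/a)/((J_AC/a)+(J_CB/b)) = 97.47 N·m, T_B = 47.53 N·m.
τ in each portion: τ_AC = 1.56×10^6 Pa, τ_CB = 1.25×10^6 Pa; maximum is in AC.
τ_max = T_AC·r/J = 97.47·0.0341/2.12×10^-6 = 1.565×10^6 Pa.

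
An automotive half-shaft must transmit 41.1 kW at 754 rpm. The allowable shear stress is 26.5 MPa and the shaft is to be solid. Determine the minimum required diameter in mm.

46.4 mm

ω = 2π·754/60 = 78.96 rad/s, so T = P/ω = 41.1×10³ / 78.96 = 520.5 N·m.
For a solid shaft τ_max = 16T/(πd³), so d = (16T/(π τ_allow))^(1/3) = (16·520.5/(π·2.65×10^7))^(1/3) = 0.04642 m.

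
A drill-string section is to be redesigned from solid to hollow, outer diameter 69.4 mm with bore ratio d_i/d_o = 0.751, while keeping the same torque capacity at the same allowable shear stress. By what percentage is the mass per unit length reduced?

43.7 %

Equal τ_max and T ⇒ the solid shaft needs d_s³ = d_o³(1−k⁴), so d_s = 69.4·(1−0.751⁴)^(1/3) = 61.08 mm.
Area ratio A_h/A_s = d_o²(1−k²)/d_s² = (1−k²)/(1−k⁴)^(2/3) = 0.5628.
Mass saving = 1 − 0.5628 = 43.7 %.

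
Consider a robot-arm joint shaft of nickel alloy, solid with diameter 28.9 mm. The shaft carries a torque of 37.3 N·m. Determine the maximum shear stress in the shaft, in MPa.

J = πd⁴/32 = π(0.0289)⁴/32 = 6.848×10^-8 m⁴.
τ_max = T·r/J = 37.30 × 0.0144 / 6.848×10^-8 = 7.870×10^6 Pa.

7.87 MPa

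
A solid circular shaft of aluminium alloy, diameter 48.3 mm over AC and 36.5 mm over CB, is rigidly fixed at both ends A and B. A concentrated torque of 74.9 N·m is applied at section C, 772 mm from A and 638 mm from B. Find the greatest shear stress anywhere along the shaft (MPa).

2.43 MPa

Compatibility: T_A·a/J_AC = T_B·b/J_CB with T_A + T_B = T₀.
J_AC = 5.34×10^-7 m⁴, J_CB = 1.74×10^-7 m⁴, so T_A = T₀·(J_AC/a)/((J_AC/a)+(J_CB/b)) = 53.71 N·m, T_B = 21.19 N·m.
τ in each portion: τ_AC = 2.43×10^6 Pa, τ_CB = 2.22×10^6 Pa; maximum is in AC.
τ_max = T_AC·r/J = 53.71·0.0241/5.34×10^-7 = 2.427×10^6 Pa.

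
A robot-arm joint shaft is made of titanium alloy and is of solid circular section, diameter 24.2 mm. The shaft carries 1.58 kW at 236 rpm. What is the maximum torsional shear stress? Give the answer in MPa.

ω = 2π·236/60 = 24.71 rad/s, so T = P/ω = 1.58×10³ / 24.71 = 63.93 N·m.
J = πd⁴/32 = π(0.0242)⁴/32 = 3.367×10^-8 m⁴.
τ_max = T·r/J = 63.93 × 0.0121 / 3.367×10^-8 = 2.297×10^7 Pa.

23.0 MPa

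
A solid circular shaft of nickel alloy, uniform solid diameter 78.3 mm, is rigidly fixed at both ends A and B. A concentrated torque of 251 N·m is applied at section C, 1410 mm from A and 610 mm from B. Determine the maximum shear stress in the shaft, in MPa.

With uniform GJ and both ends fixed, compatibility θ_AC = θ_CB gives T_A·a = T_B·b, together with T_A + T_B = T₀.
T_A = T₀·b/(a+b) = 251.0·610/2020 = 75.80 N·m; T_B = 175.2 N·m.
τ in each portion: τ_AC = 8.04×10^5 Pa, τ_CB = 1.86×10^6 Pa; maximum is in CB.
τ_max = T_CB·r/J = 175.2·0.0391/3.69×10^-6 = 1.859×10^6 Pa.

1.86 MPa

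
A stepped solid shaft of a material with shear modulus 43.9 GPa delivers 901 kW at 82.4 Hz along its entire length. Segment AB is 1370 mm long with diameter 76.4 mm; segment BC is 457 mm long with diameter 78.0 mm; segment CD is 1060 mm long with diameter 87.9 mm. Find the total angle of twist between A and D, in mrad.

ω = 2π·82.4 = 517.7 rad/s, so T = P/ω = 901×10³ / 517.7 = 1740 N·m.
J_AB = π(0.0764)⁴/32 = 3.34×10^-6 m⁴; J_BC = π(0.0780)⁴/32 = 3.63×10^-6 m⁴; J_CD = π(0.0879)⁴/32 = 5.86×10^-6 m⁴.
θ = (T/G)·Σ L_i/J_i = (1740/43.9×10⁹)·(1.37/3.34×10^-6 + 0.457/3.63×10^-6 + 1.06/5.86×10^-6) = 0.02839 rad.

28.4 mrad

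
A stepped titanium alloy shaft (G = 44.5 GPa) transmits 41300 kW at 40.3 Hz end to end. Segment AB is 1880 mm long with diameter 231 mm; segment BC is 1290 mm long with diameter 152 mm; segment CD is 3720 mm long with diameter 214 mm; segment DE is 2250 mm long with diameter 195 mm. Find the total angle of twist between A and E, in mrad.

ω = 2π·40.3 = 253.2 rad/s, so T = P/ω = 41300×10³ / 253.2 = 163100 N·m.
J_AB = π(0.231)⁴/32 = 2.80×10^-4 m⁴; J_BC = π(0.152)⁴/32 = 5.24×10^-5 m⁴; J_CD = π(0.214)⁴/32 = 2.06×10^-4 m⁴; J_DE = π(0.195)⁴/32 = 1.42×10^-4 m⁴.
θ = (T/G)·Σ L_i/J_i = (163100/44.5×10⁹)·(1.88/2.80×10^-4 + 1.29/5.24×10^-5 + 3.72/2.06×10^-4 + 2.25/1.42×10^-4) = 0.2392 rad.

239 mrad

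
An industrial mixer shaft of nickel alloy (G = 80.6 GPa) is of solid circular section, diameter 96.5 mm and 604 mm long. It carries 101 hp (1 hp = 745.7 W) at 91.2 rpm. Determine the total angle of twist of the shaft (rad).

ω = 2π·91.2/60 = 9.550 rad/s, so T = P/ω = 101×745.7 / 9.550 = 7886 N·m.
J = πd⁴/32 = π(0.0965)⁴/32 = 8.514×10^-6 m⁴.
θ = T·L/(G·J) = 7886 × 0.604 / (80.6×10⁹ × 8.514×10^-6) = 6.942×10^-3 rad.

0.00694 rad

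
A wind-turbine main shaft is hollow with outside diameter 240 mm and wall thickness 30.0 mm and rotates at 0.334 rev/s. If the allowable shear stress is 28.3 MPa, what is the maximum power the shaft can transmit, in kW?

J = π(d_o⁴ − d_i⁴)/32 = π(0.240⁴ − 0.180⁴)/32 = 2.227×10^-4 m⁴.
T_max = τ_allow·J/r = 2.83×10^7 × 2.227×10^-4 / 0.120 = 52510 N·m.
ω = 2π·0.334 = 2.099 rad/s, so P_max = T_max·ω = 1.102×10^5 W.

110 kW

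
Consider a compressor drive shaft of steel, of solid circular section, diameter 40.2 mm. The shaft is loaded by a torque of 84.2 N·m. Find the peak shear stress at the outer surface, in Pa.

6.60e6 Pa

J = πd⁴/32 = π(0.0402)⁴/32 = 2.564×10^-7 m⁴.
τ_max = T·r/J = 84.20 × 0.0201 / 2.564×10^-7 = 6.601×10^6 Pa.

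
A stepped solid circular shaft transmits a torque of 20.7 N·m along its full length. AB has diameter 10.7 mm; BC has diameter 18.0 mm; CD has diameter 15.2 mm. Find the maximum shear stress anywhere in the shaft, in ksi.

Under the same torque, τ_max = 16T/(πd³) is largest where d is smallest — segment AB (d = 10.7 mm).
τ_max = 16·20.70/(π·(0.0107)³) = 8.606×10^7 Pa.

12.5 ksi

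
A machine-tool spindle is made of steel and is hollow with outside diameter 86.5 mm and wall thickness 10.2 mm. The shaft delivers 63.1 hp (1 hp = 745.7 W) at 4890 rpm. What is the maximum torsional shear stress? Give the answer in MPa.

1.10 MPa

ω = 2π·4890/60 = 512.1 rad/s, so T = P/ω = 63.1×745.7 / 512.1 = 91.89 N·m.
J = π(d_o⁴ − d_i⁴)/32 = π(0.0865⁴ − 0.0661⁴)/32 = 3.622×10^-6 m⁴.
τ_max = T·r/J = 91.89 × 0.0432 / 3.622×10^-6 = 1.097×10^6 Pa.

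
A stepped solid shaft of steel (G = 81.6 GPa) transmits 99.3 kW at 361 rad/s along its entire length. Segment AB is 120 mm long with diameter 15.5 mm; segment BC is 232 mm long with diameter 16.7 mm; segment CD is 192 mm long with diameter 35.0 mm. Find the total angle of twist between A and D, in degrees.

10.2°

ω = 361 rad/s, so T = P/ω = 99.3×10³ / 361.0 = 275.1 N·m.
J_AB = π(0.0155)⁴/32 = 5.67×10^-9 m⁴; J_BC = π(0.0167)⁴/32 = 7.64×10^-9 m⁴; J_CD = π(0.0350)⁴/32 = 1.47×10^-7 m⁴.
θ = (T/G)·Σ L_i/J_i = (275.1/81.6×10⁹)·(0.120/5.67×10^-9 + 0.232/7.64×10^-9 + 0.192/1.47×10^-7) = 0.1782 rad.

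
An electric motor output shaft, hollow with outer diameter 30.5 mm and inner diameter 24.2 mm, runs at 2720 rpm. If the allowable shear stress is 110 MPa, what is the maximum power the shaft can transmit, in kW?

J = π(d_o⁴ − d_i⁴)/32 = π(0.0305⁴ − 0.0242⁴)/32 = 5.129×10^-8 m⁴.
T_max = τ_allow·J/r = 1.10×10^8 × 5.129×10^-8 / 0.0152 = 369.9 N·m.
ω = 2π·2720/60 = 284.8 rad/s, so P_max = T_max·ω = 1.054×10^5 W.

105 kW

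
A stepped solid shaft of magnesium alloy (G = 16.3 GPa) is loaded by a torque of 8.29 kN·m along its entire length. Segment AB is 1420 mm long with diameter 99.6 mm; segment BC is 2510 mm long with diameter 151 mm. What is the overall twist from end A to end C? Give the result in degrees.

J_AB = π(0.0996)⁴/32 = 9.66×10^-6 m⁴; J_BC = π(0.151)⁴/32 = 5.10×10^-5 m⁴.
θ = (T/G)·Σ L_i/J_i = (8290/16.3×10⁹)·(1.42/9.66×10^-6 + 2.51/5.10×10^-5) = 0.09976 rad.

5.72°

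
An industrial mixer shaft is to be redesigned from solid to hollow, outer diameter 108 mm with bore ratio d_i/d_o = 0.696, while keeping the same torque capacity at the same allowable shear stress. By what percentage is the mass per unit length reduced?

Equal τ_max and T ⇒ the solid shaft needs d_s³ = d_o³(1−k⁴), so d_s = 108·(1−0.696⁴)^(1/3) = 98.79 mm.
Area ratio A_h/A_s = d_o²(1−k²)/d_s² = (1−k²)/(1−k⁴)^(2/3) = 0.6162.
Mass saving = 1 − 0.6162 = 38.4 %.

38.4 %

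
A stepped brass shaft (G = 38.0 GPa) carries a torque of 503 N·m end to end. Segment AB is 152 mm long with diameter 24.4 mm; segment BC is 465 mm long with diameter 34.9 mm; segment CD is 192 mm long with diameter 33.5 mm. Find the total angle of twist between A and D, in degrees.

J_AB = π(0.0244)⁴/32 = 3.48×10^-8 m⁴; J_BC = π(0.0349)⁴/32 = 1.46×10^-7 m⁴; J_CD = π(0.0335)⁴/32 = 1.24×10^-7 m⁴.
θ = (T/G)·Σ L_i/J_i = (503.0/38.0×10⁹)·(0.152/3.48×10^-8 + 0.465/1.46×10^-7 + 0.192/1.24×10^-7) = 0.1206 rad.

6.91°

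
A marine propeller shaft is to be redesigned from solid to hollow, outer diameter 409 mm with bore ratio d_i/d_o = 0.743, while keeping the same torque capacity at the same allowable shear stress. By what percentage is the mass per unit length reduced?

Equal τ_max and T ⇒ the solid shaft needs d_s³ = d_o³(1−k⁴), so d_s = 409·(1−0.743⁴)^(1/3) = 362.3 mm.
Area ratio A_h/A_s = d_o²(1−k²)/d_s² = (1−k²)/(1−k⁴)^(2/3) = 0.5708.
Mass saving = 1 − 0.5708 = 42.9 %.

42.9 %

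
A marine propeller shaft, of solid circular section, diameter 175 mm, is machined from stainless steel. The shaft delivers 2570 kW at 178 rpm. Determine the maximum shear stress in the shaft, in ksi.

19.0 ksi

ω = 2π·178/60 = 18.64 rad/s, so T = P/ω = 2570×10³ / 18.64 = 137900 N·m.
J = πd⁴/32 = π(0.175)⁴/32 = 9.208×10^-5 m⁴.
τ_max = T·r/J = 137900 × 0.0875 / 9.208×10^-5 = 1.310×10^8 Pa.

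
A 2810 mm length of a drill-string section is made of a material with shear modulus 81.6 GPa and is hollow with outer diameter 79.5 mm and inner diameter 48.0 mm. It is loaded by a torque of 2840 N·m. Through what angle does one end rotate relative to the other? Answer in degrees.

1.65°

J = π(d_o⁴ − d_i⁴)/32 = π(0.0795⁴ − 0.0480⁴)/32 = 3.400×10^-6 m⁴.
θ = T·L/(G·J) = 2840 × 2.81 / (81.6×10⁹ × 3.400×10^-6) = 0.02876 rad.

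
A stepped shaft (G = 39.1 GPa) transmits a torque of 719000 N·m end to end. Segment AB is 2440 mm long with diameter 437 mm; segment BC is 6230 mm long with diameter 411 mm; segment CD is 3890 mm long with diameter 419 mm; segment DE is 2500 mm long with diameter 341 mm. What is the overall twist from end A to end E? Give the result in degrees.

6.40°

J_AB = π(0.437)⁴/32 = 3.58×10^-3 m⁴; J_BC = π(0.411)⁴/32 = 2.80×10^-3 m⁴; J_CD = π(0.419)⁴/32 = 3.03×10^-3 m⁴; J_DE = π(0.341)⁴/32 = 1.33×10^-3 m⁴.
θ = (T/G)·Σ L_i/J_i = (719000/39.1×10⁹)·(2.44/3.58×10^-3 + 6.23/2.80×10^-3 + 3.89/3.03×10^-3 + 2.50/1.33×10^-3) = 0.1117 rad.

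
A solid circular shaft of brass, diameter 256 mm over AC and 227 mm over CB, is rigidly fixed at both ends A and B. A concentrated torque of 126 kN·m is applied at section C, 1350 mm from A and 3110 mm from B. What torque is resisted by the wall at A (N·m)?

Compatibility: T_A·a/J_AC = T_B·b/J_CB with T_A + T_B = T₀.
J_AC = 4.22×10^-4 m⁴, J_CB = 2.61×10^-4 m⁴, so T_A = T₀·(J_AC/a)/((J_AC/a)+(J_CB/b)) = 99340 N·m, T_B = 26660 N·m.

99300 N·m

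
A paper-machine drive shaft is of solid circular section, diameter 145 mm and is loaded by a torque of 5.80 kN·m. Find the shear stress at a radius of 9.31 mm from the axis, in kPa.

J = πd⁴/32 = π(0.145)⁴/32 = 4.340×10^-5 m⁴.
Shear stress varies linearly with radius: τ = T·r/J = 5800 × 0.00931 / 4.340×10^-5 = 1.244×10^6 Pa.

1240 kPa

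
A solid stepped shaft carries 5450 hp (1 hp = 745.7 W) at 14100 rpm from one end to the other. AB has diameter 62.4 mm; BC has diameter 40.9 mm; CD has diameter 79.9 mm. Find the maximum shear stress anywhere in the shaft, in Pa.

2.05e8 Pa

ω = 2π·14100/60 = 1477 rad/s, so T = P/ω = 5450×745.7 / 1477 = 2752 N·m.
Under the same torque, τ_max = 16T/(πd³) is largest where d is smallest — segment BC (d = 40.9 mm).
τ_max = 16·2752/(π·(0.0409)³) = 2.049×10^8 Pa.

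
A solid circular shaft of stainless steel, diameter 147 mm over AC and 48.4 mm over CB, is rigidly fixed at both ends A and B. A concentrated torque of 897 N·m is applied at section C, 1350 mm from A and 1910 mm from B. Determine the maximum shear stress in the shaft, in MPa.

1.43 MPa

Compatibility: T_A·a/J_AC = T_B·b/J_CB with T_A + T_B = T₀.
J_AC = 4.58×10^-5 m⁴, J_CB = 5.39×10^-7 m⁴, so T_A = T₀·(J_AC/a)/((J_AC/a)+(J_CB/b)) = 889.6 N·m, T_B = 7.389 N·m.
τ in each portion: τ_AC = 1.43×10^6 Pa, τ_CB = 3.32×10^5 Pa; maximum is in AC.
τ_max = T_AC·r/J = 889.6·0.0735/4.58×10^-5 = 1.426×10^6 Pa.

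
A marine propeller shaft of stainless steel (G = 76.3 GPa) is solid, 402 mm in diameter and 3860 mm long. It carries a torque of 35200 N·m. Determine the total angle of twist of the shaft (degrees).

0.0398°

J = πd⁴/32 = π(0.402)⁴/32 = 2.564×10^-3 m⁴.
θ = T·L/(G·J) = 35200 × 3.86 / (76.3×10⁹ × 2.564×10^-3) = 6.945×10^-4 rad.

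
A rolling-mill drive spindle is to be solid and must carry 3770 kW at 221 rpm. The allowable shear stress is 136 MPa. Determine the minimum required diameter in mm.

ω = 2π·221/60 = 23.14 rad/s, so T = P/ω = 3770×10³ / 23.14 = 162900 N·m.
For a solid shaft τ_max = 16T/(πd³), so d = (16T/(π τ_allow))^(1/3) = (16·162900/(π·1.36×10^8))^(1/3) = 0.1827 m.

183 mm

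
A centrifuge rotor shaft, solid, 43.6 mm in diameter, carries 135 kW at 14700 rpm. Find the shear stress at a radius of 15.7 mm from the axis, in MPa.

3.88 MPa

ω = 2π·14700/60 = 1539 rad/s, so T = P/ω = 135×10³ / 1539 = 87.70 N·m.
J = πd⁴/32 = π(0.0436)⁴/32 = 3.548×10^-7 m⁴.
Shear stress varies linearly with radius: τ = T·r/J = 87.70 × 0.0157 / 3.548×10^-7 = 3.881×10^6 Pa.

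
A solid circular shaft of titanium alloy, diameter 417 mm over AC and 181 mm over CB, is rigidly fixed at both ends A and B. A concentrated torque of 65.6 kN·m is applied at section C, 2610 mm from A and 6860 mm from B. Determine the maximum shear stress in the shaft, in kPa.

4550 kPa

Compatibility: T_A·a/J_AC = T_B·b/J_CB with T_A + T_B = T₀.
J_AC = 2.97×10^-3 m⁴, J_CB = 1.05×10^-4 m⁴, so T_A = T₀·(J_AC/a)/((J_AC/a)+(J_CB/b)) = 64730 N·m, T_B = 874.1 N·m.
τ in each portion: τ_AC = 4.55×10^6 Pa, τ_CB = 7.51×10^5 Pa; maximum is in AC.
τ_max = T_AC·r/J = 64730·0.208/2.97×10^-3 = 4.546×10^6 Pa.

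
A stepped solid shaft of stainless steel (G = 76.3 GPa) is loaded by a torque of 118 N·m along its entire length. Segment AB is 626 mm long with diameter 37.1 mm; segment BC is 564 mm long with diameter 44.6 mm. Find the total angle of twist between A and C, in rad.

0.00745 rad

J_AB = π(0.0371)⁴/32 = 1.86×10^-7 m⁴; J_BC = π(0.0446)⁴/32 = 3.88×10^-7 m⁴.
θ = (T/G)·Σ L_i/J_i = (118.0/76.3×10⁹)·(0.626/1.86×10^-7 + 0.564/3.88×10^-7) = 7.451×10^-3 rad.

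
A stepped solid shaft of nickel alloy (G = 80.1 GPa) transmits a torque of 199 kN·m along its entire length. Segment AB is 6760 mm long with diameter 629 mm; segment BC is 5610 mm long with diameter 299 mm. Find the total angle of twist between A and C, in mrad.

J_AB = π(0.629)⁴/32 = 0.0154 m⁴; J_BC = π(0.299)⁴/32 = 7.85×10^-4 m⁴.
θ = (T/G)·Σ L_i/J_i = (199000/80.1×10⁹)·(6.76/0.0154 + 5.61/7.85×10^-4) = 0.01886 rad.

18.9 mrad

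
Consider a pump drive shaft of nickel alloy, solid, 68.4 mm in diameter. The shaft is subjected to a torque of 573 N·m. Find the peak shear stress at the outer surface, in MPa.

9.12 MPa

J = πd⁴/32 = π(0.0684)⁴/32 = 2.149×10^-6 m⁴.
τ_max = T·r/J = 573.0 × 0.0342 / 2.149×10^-6 = 9.119×10^6 Pa.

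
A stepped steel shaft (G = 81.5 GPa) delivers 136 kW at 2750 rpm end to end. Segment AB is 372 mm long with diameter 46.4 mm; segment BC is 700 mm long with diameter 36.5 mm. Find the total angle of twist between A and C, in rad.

0.0280 rad

ω = 2π·2750/60 = 288.0 rad/s, so T = P/ω = 136×10³ / 288.0 = 472.3 N·m.
J_AB = π(0.0464)⁴/32 = 4.55×10^-7 m⁴; J_BC = π(0.0365)⁴/32 = 1.74×10^-7 m⁴.
θ = (T/G)·Σ L_i/J_i = (472.3/81.5×10⁹)·(0.372/4.55×10^-7 + 0.700/1.74×10^-7) = 0.02801 rad.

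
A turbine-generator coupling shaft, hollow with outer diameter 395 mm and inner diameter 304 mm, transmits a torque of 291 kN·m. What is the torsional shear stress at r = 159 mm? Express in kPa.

J = π(d_o⁴ − d_i⁴)/32 = π(0.395⁴ − 0.304⁴)/32 = 1.551×10^-3 m⁴.
Shear stress varies linearly with radius: τ = T·r/J = 291000 × 0.159 / 1.551×10^-3 = 2.982×10^7 Pa.

29800 kPa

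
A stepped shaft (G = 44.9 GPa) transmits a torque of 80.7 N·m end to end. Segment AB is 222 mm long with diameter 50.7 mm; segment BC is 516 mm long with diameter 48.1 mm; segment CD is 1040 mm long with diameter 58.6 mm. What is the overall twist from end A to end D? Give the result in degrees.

0.229°

J_AB = π(0.0507)⁴/32 = 6.49×10^-7 m⁴; J_BC = π(0.0481)⁴/32 = 5.26×10^-7 m⁴; J_CD = π(0.0586)⁴/32 = 1.16×10^-6 m⁴.
θ = (T/G)·Σ L_i/J_i = (80.70/44.9×10⁹)·(0.222/6.49×10^-7 + 0.516/5.26×10^-7 + 1.04/1.16×10^-6) = 3.995×10^-3 rad.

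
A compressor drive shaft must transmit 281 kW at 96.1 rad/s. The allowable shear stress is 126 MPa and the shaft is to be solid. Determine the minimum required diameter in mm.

49.1 mm

ω = 96.1 rad/s, so T = P/ω = 281×10³ / 96.10 = 2924 N·m.
For a solid shaft τ_max = 16T/(πd³), so d = (16T/(π τ_allow))^(1/3) = (16·2924/(π·1.26×10^8))^(1/3) = 0.04908 m.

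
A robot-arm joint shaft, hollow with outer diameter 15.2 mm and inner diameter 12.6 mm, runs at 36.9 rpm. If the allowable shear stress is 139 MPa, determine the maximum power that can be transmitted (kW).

0.195 kW

J = π(d_o⁴ − d_i⁴)/32 = π(0.0152⁴ − 0.0126⁴)/32 = 2.766×10^-9 m⁴.
T_max = τ_allow·J/r = 1.39×10^8 × 2.766×10^-9 / 0.00760 = 50.59 N·m.
ω = 2π·36.9/60 = 3.864 rad/s, so P_max = T_max·ω = 195.5 W.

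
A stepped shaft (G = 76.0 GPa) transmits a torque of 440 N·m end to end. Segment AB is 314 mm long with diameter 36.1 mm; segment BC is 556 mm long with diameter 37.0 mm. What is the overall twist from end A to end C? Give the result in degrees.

J_AB = π(0.0361)⁴/32 = 1.67×10^-7 m⁴; J_BC = π(0.0370)⁴/32 = 1.84×10^-7 m⁴.
θ = (T/G)·Σ L_i/J_i = (440.0/76.0×10⁹)·(0.314/1.67×10^-7 + 0.556/1.84×10^-7) = 0.02840 rad.

1.63°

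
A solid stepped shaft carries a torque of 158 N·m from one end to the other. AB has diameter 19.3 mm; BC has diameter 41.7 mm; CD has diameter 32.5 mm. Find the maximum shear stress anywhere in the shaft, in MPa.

Under the same torque, τ_max = 16T/(πd³) is largest where d is smallest — segment AB (d = 19.3 mm).
τ_max = 16·158.0/(π·(0.0193)³) = 1.119×10^8 Pa.

112 MPa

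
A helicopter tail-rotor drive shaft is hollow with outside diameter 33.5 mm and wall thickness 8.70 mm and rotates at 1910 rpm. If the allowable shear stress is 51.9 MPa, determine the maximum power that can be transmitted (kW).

72.5 kW

J = π(d_o⁴ − d_i⁴)/32 = π(0.0335⁴ − 0.0161⁴)/32 = 1.170×10^-7 m⁴.
T_max = τ_allow·J/r = 5.19×10^7 × 1.170×10^-7 / 0.0168 = 362.7 N·m.
ω = 2π·1910/60 = 200.0 rad/s, so P_max = T_max·ω = 7.254×10^4 W.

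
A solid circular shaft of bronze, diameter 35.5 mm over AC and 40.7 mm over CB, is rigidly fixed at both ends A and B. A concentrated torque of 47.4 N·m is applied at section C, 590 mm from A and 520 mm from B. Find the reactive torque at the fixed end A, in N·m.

16.0 N·m

Compatibility: T_A·a/J_AC = T_B·b/J_CB with T_A + T_B = T₀.
J_AC = 1.56×10^-7 m⁴, J_CB = 2.69×10^-7 m⁴, so T_A = T₀·(J_AC/a)/((J_AC/a)+(J_CB/b)) = 16.01 N·m, T_B = 31.39 N·m.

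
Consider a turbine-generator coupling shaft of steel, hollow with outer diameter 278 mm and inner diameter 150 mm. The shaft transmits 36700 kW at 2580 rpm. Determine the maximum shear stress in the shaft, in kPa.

35200 kPa

ω = 2π·2580/60 = 270.2 rad/s, so T = P/ω = 36700×10³ / 270.2 = 135800 N·m.
J = π(d_o⁴ − d_i⁴)/32 = π(0.278⁴ − 0.150⁴)/32 = 5.367×10^-4 m⁴.
τ_max = T·r/J = 135800 × 0.139 / 5.367×10^-4 = 3.518×10^7 Pa.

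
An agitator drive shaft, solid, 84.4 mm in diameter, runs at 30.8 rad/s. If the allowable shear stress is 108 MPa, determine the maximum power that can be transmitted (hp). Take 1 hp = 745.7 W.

J = πd⁴/32 = π(0.0844)⁴/32 = 4.982×10^-6 m⁴.
T_max = τ_allow·J/r = 1.08×10^8 × 4.982×10^-6 / 0.0422 = 12750 N·m.
ω = 30.8 rad/s, so P_max = T_max·ω = 3.927×10^5 W.

527 hp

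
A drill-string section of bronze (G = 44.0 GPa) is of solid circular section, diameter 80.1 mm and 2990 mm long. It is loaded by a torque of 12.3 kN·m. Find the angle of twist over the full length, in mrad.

207 mrad

J = πd⁴/32 = π(0.0801)⁴/32 = 4.041×10^-6 m⁴.
θ = T·L/(G·J) = 12300 × 2.99 / (44.0×10⁹ × 4.041×10^-6) = 0.2068 rad.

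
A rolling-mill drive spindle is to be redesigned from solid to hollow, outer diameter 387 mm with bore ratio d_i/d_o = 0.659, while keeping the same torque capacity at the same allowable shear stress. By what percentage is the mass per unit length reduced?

35.0 %

Equal τ_max and T ⇒ the solid shaft needs d_s³ = d_o³(1−k⁴), so d_s = 387·(1−0.659⁴)^(1/3) = 361.0 mm.
Area ratio A_h/A_s = d_o²(1−k²)/d_s² = (1−k²)/(1−k⁴)^(2/3) = 0.6503.
Mass saving = 1 − 0.6503 = 35.0 %.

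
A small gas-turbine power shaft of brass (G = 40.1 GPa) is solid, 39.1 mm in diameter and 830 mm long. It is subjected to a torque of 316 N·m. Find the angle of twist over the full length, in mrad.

28.5 mrad

J = πd⁴/32 = π(0.0391)⁴/32 = 2.295×10^-7 m⁴.
θ = T·L/(G·J) = 316.0 × 0.830 / (40.1×10⁹ × 2.295×10^-7) = 0.02850 rad.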